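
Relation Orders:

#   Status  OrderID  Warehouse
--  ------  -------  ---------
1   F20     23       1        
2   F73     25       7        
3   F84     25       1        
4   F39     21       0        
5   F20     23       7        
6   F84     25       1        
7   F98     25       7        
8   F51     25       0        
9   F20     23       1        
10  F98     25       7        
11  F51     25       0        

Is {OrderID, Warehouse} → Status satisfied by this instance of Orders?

(OrderID=23, Warehouse=1): rows 1, 9 → Status = F20, F20 ✓
(OrderID=25, Warehouse=7): rows 2, 7, 10 → Status takes values {F73, F98} — violation
(OrderID=25, Warehouse=1): rows 3, 6 → Status = F84, F84 ✓
(OrderID=21, Warehouse=0): row 4 → Status = F39 ✓
(OrderID=23, Warehouse=7): row 5 → Status = F20 ✓
(OrderID=25, Warehouse=0): rows 8, 11 → Status = F51, F51 ✓
Two rows agree on {OrderID, Warehouse} but differ on Status, so {OrderID, Warehouse} → Status does not hold.

No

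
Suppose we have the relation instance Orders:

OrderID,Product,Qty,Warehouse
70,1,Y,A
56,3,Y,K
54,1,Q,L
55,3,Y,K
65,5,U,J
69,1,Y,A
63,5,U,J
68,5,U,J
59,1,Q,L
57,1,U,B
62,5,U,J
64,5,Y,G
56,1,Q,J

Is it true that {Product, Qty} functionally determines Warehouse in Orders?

(Product=1, Qty=Y): 2 rows → Warehouse = A, A ✓
(Product=3, Qty=Y): 2 rows → Warehouse = K, K ✓
(Product=1, Qty=Q): 3 rows → Warehouse takes values {L, J} — violation
(Product=5, Qty=U): 4 rows → Warehouse = J, J, J, J ✓
(Product=1, Qty=U): 1 row → Warehouse = B ✓
(Product=5, Qty=Y): 1 row → Warehouse = G ✓
Two rows agree on {Product, Qty} but differ on Warehouse, so {Product, Qty} -> Warehouse does not hold.

No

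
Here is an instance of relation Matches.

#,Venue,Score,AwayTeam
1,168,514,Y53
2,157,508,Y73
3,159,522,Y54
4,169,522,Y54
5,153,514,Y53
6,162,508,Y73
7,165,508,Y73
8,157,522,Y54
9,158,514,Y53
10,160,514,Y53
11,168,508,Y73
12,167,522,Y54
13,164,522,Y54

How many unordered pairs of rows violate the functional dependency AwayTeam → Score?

0

AwayTeam=Y53: all 4 rows agree on Score — 0 pairs.
AwayTeam=Y73: all 4 rows agree on Score — 0 pairs.
AwayTeam=Y54: all 5 rows agree on Score — 0 pairs.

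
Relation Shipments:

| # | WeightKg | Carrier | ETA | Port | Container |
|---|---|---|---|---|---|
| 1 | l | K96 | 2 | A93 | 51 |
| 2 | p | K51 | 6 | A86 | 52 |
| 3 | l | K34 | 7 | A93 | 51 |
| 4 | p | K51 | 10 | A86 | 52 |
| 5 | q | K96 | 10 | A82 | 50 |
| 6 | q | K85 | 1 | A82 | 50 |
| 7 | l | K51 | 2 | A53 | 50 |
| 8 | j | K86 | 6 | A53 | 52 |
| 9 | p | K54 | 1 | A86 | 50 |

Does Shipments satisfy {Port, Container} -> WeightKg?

(Port=A93, Container=51): rows 1, 3 → WeightKg = l, l ✓
(Port=A86, Container=52): rows 2, 4 → WeightKg = p, p ✓
(Port=A82, Container=50): rows 5, 6 → WeightKg = q, q ✓
(Port=A53, Container=50): row 7 → WeightKg = l ✓
(Port=A53, Container=52): row 8 → WeightKg = j ✓
(Port=A86, Container=50): row 9 → WeightKg = p ✓
Every {Port, Container} value is associated with a single WeightKg value, so {Port, Container} -> WeightKg holds.

Yes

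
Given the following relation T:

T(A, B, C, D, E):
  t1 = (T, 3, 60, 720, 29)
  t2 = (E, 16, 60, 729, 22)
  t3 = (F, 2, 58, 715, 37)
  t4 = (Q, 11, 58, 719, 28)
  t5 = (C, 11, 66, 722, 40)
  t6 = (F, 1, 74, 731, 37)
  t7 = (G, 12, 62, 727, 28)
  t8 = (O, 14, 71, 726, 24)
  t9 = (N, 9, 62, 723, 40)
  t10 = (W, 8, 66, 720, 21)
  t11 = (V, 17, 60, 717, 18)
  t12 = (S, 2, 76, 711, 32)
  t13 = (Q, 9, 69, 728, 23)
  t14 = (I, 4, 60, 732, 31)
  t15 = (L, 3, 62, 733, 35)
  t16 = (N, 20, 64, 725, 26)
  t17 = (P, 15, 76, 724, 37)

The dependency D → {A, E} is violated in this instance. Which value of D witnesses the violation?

D=720: rows 1, 10 → {A,E} takes values {(T, 29), (W, 21)} — violation
D=729: row 2 → {A,E} = (E, 22) ✓
D=715: row 3 → {A,E} = (F, 37) ✓
D=719: row 4 → {A,E} = (Q, 28) ✓
D=722: row 5 → {A,E} = (C, 40) ✓
D=731: row 6 → {A,E} = (F, 37) ✓
D=727: row 7 → {A,E} = (G, 28) ✓
D=726: row 8 → {A,E} = (O, 24) ✓
D=723: row 9 → {A,E} = (N, 40) ✓
D=717: row 11 → {A,E} = (V, 18) ✓
D=711: row 12 → {A,E} = (S, 32) ✓
D=728: row 13 → {A,E} = (Q, 23) ✓
D=732: row 14 → {A,E} = (I, 31) ✓
D=733: row 15 → {A,E} = (L, 35) ✓
D=725: row 16 → {A,E} = (N, 26) ✓
D=724: row 17 → {A,E} = (P, 37) ✓
The only D value with inconsistent RHS is D=720.

720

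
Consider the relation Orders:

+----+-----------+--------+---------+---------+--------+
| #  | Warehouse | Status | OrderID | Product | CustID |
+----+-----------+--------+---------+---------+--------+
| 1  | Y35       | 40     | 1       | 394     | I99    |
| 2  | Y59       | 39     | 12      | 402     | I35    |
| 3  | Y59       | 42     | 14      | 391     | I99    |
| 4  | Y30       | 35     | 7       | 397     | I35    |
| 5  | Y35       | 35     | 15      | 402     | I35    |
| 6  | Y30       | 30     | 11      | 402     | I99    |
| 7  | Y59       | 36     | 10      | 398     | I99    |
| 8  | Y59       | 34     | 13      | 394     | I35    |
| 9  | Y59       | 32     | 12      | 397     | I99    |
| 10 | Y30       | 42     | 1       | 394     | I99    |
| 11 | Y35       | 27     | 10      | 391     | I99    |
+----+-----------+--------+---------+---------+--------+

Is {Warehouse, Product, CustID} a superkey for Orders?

Yes

All 11 rows have distinct {Warehouse, Product, CustID} values, so {Warehouse, Product, CustID} → (all attributes) holds and {Warehouse, Product, CustID} is a superkey.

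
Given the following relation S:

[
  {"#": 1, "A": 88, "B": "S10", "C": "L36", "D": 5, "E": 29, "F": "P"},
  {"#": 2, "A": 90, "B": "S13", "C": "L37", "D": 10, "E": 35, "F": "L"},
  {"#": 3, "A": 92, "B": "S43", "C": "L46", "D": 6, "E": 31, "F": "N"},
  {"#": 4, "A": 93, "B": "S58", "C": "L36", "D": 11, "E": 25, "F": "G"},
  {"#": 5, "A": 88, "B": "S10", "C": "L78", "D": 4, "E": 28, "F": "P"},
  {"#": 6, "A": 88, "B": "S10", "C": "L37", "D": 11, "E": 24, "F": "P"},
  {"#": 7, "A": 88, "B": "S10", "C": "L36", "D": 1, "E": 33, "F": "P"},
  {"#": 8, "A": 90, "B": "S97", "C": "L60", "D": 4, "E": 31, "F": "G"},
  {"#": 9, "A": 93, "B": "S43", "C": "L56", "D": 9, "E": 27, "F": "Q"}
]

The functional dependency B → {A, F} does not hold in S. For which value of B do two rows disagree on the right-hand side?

B=S10: rows 1, 5, 6, 7 → {A,F} = (88, P), (88, P), (88, P), (88, P) ✓
B=S13: row 2 → {A,F} = (90, L) ✓
B=S43: rows 3, 9 → {A,F} takes values {(92, N), (93, Q)} — violation
B=S58: row 4 → {A,F} = (93, G) ✓
B=S97: row 8 → {A,F} = (90, G) ✓
The only B value with inconsistent RHS is B=S43.

S43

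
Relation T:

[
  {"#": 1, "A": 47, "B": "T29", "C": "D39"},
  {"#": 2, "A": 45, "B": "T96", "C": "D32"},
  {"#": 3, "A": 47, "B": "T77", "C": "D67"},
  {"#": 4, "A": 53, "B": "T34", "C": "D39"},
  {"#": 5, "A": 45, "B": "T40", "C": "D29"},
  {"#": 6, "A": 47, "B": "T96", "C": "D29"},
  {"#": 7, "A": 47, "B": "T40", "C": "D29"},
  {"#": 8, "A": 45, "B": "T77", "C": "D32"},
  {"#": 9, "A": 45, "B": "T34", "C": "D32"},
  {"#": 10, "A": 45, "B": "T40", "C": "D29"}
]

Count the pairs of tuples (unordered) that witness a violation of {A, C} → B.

4

(A=45, C=D32): violating pairs (2,8), (2,9), (8,9) — 3 pairs.
(A=45, C=D29): all 2 rows agree on B — 0 pairs.
(A=47, C=D29): violating pairs (6,7) — 1 pair.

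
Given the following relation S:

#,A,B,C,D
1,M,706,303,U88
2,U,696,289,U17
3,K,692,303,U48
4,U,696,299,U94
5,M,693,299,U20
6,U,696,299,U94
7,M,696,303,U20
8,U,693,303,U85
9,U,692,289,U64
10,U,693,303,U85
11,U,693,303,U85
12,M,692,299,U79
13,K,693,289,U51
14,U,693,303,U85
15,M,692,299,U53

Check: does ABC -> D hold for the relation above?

No

(A=M, B=706, C=303): row 1 → D = U88 ✓
(A=U, B=696, C=289): row 2 → D = U17 ✓
(A=K, B=692, C=303): row 3 → D = U48 ✓
(A=U, B=696, C=299): rows 4, 6 → D = U94, U94 ✓
(A=M, B=693, C=299): row 5 → D = U20 ✓
(A=M, B=696, C=303): row 7 → D = U20 ✓
(A=U, B=693, C=303): rows 8, 10, 11, 14 → D = U85, U85, U85, U85 ✓
(A=U, B=692, C=289): row 9 → D = U64 ✓
(A=M, B=692, C=299): rows 12, 15 → D takes values {U79, U53} — violation
(A=K, B=693, C=289): row 13 → D = U51 ✓
Two rows agree on ABC but differ on D, so ABC -> D does not hold.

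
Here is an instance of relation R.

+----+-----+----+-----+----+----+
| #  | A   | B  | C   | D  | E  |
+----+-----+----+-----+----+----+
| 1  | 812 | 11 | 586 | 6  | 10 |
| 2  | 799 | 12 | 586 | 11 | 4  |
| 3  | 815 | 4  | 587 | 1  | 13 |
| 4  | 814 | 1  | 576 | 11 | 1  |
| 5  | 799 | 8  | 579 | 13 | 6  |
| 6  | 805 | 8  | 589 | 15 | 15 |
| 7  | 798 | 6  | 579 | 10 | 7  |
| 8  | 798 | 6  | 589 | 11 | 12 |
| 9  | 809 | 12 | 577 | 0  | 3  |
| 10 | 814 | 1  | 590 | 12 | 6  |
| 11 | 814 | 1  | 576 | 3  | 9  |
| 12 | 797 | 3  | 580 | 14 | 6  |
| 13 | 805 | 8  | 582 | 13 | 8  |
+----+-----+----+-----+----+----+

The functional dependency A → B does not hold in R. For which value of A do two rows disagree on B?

A=812: row 1 → B = 11 ✓
A=799: rows 2, 5 → B takes values {12, 8} — violation
A=815: row 3 → B = 4 ✓
A=814: rows 4, 10, 11 → B = 1, 1, 1 ✓
A=805: rows 6, 13 → B = 8, 8 ✓
A=798: rows 7, 8 → B = 6, 6 ✓
A=809: row 9 → B = 12 ✓
A=797: row 12 → B = 3 ✓
The only A value with inconsistent B is A=799.

799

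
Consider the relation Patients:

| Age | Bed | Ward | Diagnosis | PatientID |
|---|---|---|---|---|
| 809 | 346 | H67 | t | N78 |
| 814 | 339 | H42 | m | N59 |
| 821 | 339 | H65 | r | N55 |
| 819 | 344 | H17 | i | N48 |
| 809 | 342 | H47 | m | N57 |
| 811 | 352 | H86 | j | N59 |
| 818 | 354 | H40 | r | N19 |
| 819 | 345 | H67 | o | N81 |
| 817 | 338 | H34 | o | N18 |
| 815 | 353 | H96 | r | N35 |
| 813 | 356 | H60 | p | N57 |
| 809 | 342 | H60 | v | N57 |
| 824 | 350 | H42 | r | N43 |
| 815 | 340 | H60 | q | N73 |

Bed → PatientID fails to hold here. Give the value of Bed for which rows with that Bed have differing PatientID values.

Bed=346: 1 row → PatientID = N78 ✓
Bed=339: 2 rows → PatientID takes values {N59, N55} — violation
Bed=344: 1 row → PatientID = N48 ✓
Bed=342: 2 rows → PatientID = N57, N57 ✓
Bed=352: 1 row → PatientID = N59 ✓
Bed=354: 1 row → PatientID = N19 ✓
Bed=345: 1 row → PatientID = N81 ✓
Bed=338: 1 row → PatientID = N18 ✓
Bed=353: 1 row → PatientID = N35 ✓
Bed=356: 1 row → PatientID = N57 ✓
Bed=350: 1 row → PatientID = N43 ✓
Bed=340: 1 row → PatientID = N73 ✓
The only Bed value with inconsistent PatientID is Bed=339.

339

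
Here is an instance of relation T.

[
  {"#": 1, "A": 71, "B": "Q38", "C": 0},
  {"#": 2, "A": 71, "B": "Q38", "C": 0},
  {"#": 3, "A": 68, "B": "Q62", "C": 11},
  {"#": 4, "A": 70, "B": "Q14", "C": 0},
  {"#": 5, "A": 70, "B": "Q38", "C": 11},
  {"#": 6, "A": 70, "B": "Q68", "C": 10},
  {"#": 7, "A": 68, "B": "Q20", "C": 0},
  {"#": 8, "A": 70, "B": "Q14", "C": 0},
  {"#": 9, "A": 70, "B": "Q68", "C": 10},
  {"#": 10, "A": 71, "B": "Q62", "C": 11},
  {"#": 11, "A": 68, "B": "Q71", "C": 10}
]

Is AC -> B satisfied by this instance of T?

(A=71, C=0): rows 1, 2 → B = Q38, Q38 ✓
(A=68, C=11): row 3 → B = Q62 ✓
(A=70, C=0): rows 4, 8 → B = Q14, Q14 ✓
(A=70, C=11): row 5 → B = Q38 ✓
(A=70, C=10): rows 6, 9 → B = Q68, Q68 ✓
(A=68, C=0): row 7 → B = Q20 ✓
(A=71, C=11): row 10 → B = Q62 ✓
(A=68, C=10): row 11 → B = Q71 ✓
Every AC value is associated with a single B value, so AC -> B holds.

Yes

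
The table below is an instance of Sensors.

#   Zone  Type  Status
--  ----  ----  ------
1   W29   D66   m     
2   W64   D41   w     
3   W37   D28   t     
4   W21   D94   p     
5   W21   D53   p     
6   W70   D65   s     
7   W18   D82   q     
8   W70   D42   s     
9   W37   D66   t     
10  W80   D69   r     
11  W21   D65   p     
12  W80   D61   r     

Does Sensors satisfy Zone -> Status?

Zone=W29: row 1 → Status = m ✓
Zone=W64: row 2 → Status = w ✓
Zone=W37: rows 3, 9 → Status = t, t ✓
Zone=W21: rows 4, 5, 11 → Status = p, p, p ✓
Zone=W70: rows 6, 8 → Status = s, s ✓
Zone=W18: row 7 → Status = q ✓
Zone=W80: rows 10, 12 → Status = r, r ✓
Every Zone value is associated with a single Status value, so Zone -> Status holds.

Yes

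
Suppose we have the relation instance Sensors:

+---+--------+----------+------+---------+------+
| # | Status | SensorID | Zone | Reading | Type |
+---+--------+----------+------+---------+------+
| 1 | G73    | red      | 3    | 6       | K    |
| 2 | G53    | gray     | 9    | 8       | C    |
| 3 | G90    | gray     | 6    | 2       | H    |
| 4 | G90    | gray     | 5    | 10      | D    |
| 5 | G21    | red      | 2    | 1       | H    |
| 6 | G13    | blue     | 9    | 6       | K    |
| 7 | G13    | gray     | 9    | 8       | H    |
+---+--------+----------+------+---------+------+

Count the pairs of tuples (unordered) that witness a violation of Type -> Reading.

3

Type=K: all 2 rows agree on Reading — 0 pairs.
Type=H: violating pairs (3,5), (3,7), (5,7) — 3 pairs.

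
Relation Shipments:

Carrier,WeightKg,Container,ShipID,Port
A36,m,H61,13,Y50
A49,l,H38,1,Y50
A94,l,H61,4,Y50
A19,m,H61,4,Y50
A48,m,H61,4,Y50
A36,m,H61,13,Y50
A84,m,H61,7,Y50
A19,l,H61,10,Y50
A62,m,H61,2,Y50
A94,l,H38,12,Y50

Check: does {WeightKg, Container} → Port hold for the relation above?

Yes

(WeightKg=m, Container=H61): 6 rows → Port = Y50, Y50, Y50, Y50, Y50, Y50 ✓
(WeightKg=l, Container=H38): 2 rows → Port = Y50, Y50 ✓
(WeightKg=l, Container=H61): 2 rows → Port = Y50, Y50 ✓
Every {WeightKg, Container} value is associated with a single Port value, so {WeightKg, Container} → Port holds.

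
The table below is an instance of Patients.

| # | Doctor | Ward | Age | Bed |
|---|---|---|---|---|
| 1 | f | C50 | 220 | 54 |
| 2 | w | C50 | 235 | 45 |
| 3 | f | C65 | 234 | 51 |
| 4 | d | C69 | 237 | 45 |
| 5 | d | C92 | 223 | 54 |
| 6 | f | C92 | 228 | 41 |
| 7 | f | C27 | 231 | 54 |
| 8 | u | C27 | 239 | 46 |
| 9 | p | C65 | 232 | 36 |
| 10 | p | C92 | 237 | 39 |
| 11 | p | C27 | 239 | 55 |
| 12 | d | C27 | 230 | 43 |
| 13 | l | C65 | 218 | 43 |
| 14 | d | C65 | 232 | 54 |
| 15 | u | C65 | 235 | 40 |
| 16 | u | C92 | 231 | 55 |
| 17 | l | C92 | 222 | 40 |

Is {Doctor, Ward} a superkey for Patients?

Yes

All 17 rows have distinct {Doctor, Ward} values, so {Doctor, Ward} → (all attributes) holds and {Doctor, Ward} is a superkey.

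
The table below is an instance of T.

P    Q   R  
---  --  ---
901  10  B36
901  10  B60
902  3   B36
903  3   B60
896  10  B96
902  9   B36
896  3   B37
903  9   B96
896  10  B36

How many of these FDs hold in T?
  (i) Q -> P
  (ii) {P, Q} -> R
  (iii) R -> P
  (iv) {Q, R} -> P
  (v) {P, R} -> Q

(i) Q -> P: Q=10: 4 rows → P takes values {901, 896} — violation; Q=3: 3 rows → P takes values {902, 903, 896} — violation; Q=9: 2 rows → P takes values {902, 903} — violation — fails.
(ii) {P, Q} -> R: (P=901, Q=10): 2 rows → R takes values {B36, B60} — violation; (P=896, Q=10): 2 rows → R takes values {B96, B36} — violation — fails.
(iii) R -> P: R=B36: 4 rows → P takes values {901, 902, 896} — violation; R=B60: 2 rows → P takes values {901, 903} — violation; R=B96: 2 rows → P takes values {896, 903} — violation — fails.
(iv) {Q, R} -> P: (Q=10, R=B36): 2 rows → P takes values {901, 896} — violation — fails.
(v) {P, R} -> Q: (P=902, R=B36): 2 rows → Q takes values {3, 9} — violation — fails.
None of the 5 dependencies hold.

0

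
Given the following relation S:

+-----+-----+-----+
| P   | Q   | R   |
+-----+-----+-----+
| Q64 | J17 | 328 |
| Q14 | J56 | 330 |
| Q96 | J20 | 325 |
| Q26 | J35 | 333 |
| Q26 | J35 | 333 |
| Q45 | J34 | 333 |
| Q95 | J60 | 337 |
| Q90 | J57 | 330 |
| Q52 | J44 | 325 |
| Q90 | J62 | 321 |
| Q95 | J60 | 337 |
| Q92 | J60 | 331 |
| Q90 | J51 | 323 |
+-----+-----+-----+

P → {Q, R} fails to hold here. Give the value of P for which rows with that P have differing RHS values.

Q90

P=Q64: 1 row → {Q,R} = (J17, 328) ✓
P=Q14: 1 row → {Q,R} = (J56, 330) ✓
P=Q96: 1 row → {Q,R} = (J20, 325) ✓
P=Q26: 2 rows → {Q,R} = (J35, 333), (J35, 333) ✓
P=Q45: 1 row → {Q,R} = (J34, 333) ✓
P=Q95: 2 rows → {Q,R} = (J60, 337), (J60, 337) ✓
P=Q90: 3 rows → {Q,R} takes values {(J57, 330), (J62, 321), (J51, 323)} — violation
P=Q52: 1 row → {Q,R} = (J44, 325) ✓
P=Q92: 1 row → {Q,R} = (J60, 331) ✓
The only P value with inconsistent RHS is P=Q90.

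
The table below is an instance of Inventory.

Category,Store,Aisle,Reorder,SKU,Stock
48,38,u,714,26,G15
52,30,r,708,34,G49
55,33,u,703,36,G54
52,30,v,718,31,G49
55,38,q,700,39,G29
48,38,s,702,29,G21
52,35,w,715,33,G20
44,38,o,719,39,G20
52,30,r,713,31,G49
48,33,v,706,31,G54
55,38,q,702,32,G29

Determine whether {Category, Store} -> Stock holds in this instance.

(Category=48, Store=38): 2 rows → Stock takes values {G15, G21} — violation
(Category=52, Store=30): 3 rows → Stock = G49, G49, G49 ✓
(Category=55, Store=33): 1 row → Stock = G54 ✓
(Category=55, Store=38): 2 rows → Stock = G29, G29 ✓
(Category=52, Store=35): 1 row → Stock = G20 ✓
(Category=44, Store=38): 1 row → Stock = G20 ✓
(Category=48, Store=33): 1 row → Stock = G54 ✓
Two rows agree on {Category, Store} but differ on Stock, so {Category, Store} -> Stock does not hold.

No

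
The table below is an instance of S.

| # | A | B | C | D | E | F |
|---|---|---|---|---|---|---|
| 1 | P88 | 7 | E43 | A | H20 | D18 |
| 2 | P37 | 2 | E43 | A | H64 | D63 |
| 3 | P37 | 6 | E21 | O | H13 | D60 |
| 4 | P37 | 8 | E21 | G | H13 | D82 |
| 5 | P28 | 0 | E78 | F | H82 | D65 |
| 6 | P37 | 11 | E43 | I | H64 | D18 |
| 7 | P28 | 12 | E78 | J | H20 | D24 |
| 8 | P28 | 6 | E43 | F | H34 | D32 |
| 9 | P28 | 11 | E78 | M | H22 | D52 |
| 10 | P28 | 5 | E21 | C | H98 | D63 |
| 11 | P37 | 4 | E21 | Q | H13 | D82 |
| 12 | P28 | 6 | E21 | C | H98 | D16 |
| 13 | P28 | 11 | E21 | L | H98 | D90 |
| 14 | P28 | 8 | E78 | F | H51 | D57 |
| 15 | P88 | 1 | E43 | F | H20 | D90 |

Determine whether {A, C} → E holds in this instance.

No

(A=P88, C=E43): rows 1, 15 → E = H20, H20 ✓
(A=P37, C=E43): rows 2, 6 → E = H64, H64 ✓
(A=P37, C=E21): rows 3, 4, 11 → E = H13, H13, H13 ✓
(A=P28, C=E78): rows 5, 7, 9, 14 → E takes values {H82, H20, H22, H51} — violation
(A=P28, C=E43): row 8 → E = H34 ✓
(A=P28, C=E21): rows 10, 12, 13 → E = H98, H98, H98 ✓
Two rows agree on {A, C} but differ on E, so {A, C} → E does not hold.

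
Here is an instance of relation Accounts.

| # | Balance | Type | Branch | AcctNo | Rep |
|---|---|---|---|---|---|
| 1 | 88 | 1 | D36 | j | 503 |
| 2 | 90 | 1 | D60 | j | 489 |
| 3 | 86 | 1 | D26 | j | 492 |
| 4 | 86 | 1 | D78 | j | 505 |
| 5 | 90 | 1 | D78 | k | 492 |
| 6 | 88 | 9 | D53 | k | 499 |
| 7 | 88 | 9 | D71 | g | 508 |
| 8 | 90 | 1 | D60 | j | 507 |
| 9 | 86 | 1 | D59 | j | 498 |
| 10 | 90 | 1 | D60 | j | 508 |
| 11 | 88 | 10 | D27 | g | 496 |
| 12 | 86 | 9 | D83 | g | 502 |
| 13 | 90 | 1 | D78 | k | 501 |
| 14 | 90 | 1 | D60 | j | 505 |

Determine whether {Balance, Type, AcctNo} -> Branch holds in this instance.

(Balance=88, Type=1, AcctNo=j): row 1 → Branch = D36 ✓
(Balance=90, Type=1, AcctNo=j): rows 2, 8, 10, 14 → Branch = D60, D60, D60, D60 ✓
(Balance=86, Type=1, AcctNo=j): rows 3, 4, 9 → Branch takes values {D26, D78, D59} — violation
(Balance=90, Type=1, AcctNo=k): rows 5, 13 → Branch = D78, D78 ✓
(Balance=88, Type=9, AcctNo=k): row 6 → Branch = D53 ✓
(Balance=88, Type=9, AcctNo=g): row 7 → Branch = D71 ✓
(Balance=88, Type=10, AcctNo=g): row 11 → Branch = D27 ✓
(Balance=86, Type=9, AcctNo=g): row 12 → Branch = D83 ✓
Two rows agree on {Balance, Type, AcctNo} but differ on Branch, so {Balance, Type, AcctNo} -> Branch does not hold.

No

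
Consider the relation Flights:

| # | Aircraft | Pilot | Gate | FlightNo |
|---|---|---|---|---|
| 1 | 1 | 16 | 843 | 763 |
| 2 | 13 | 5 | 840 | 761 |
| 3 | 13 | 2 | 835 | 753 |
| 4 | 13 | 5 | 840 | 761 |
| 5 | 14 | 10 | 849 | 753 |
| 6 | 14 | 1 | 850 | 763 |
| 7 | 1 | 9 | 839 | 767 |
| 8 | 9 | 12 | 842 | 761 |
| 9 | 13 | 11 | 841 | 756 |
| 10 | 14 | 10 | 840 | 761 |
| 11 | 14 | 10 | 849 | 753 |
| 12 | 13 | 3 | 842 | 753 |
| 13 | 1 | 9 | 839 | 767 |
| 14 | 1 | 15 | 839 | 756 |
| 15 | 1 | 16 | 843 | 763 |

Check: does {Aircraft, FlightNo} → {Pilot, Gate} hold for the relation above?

No

(Aircraft=1, FlightNo=763): rows 1, 15 → {Pilot,Gate} = (16, 843), (16, 843) ✓
(Aircraft=13, FlightNo=761): rows 2, 4 → {Pilot,Gate} = (5, 840), (5, 840) ✓
(Aircraft=13, FlightNo=753): rows 3, 12 → {Pilot,Gate} takes values {(2, 835), (3, 842)} — violation
(Aircraft=14, FlightNo=753): rows 5, 11 → {Pilot,Gate} = (10, 849), (10, 849) ✓
(Aircraft=14, FlightNo=763): row 6 → {Pilot,Gate} = (1, 850) ✓
(Aircraft=1, FlightNo=767): rows 7, 13 → {Pilot,Gate} = (9, 839), (9, 839) ✓
(Aircraft=9, FlightNo=761): row 8 → {Pilot,Gate} = (12, 842) ✓
(Aircraft=13, FlightNo=756): row 9 → {Pilot,Gate} = (11, 841) ✓
(Aircraft=14, FlightNo=761): row 10 → {Pilot,Gate} = (10, 840) ✓
(Aircraft=1, FlightNo=756): row 14 → {Pilot,Gate} = (15, 839) ✓
Two rows agree on {Aircraft, FlightNo} but differ on {Pilot, Gate}, so {Aircraft, FlightNo} → {Pilot, Gate} does not hold.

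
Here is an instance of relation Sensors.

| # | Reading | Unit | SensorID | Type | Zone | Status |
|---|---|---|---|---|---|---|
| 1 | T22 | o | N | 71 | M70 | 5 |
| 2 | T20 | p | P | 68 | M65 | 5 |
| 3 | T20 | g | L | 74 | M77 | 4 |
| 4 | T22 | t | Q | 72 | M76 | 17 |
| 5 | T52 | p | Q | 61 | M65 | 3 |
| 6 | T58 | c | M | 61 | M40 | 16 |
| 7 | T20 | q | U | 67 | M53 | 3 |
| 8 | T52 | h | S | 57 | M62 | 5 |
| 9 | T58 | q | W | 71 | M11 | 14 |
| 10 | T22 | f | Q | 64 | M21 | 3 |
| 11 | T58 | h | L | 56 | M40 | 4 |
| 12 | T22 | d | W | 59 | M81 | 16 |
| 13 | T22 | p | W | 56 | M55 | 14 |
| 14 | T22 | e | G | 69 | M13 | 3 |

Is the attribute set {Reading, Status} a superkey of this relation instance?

No

Rows 10 and 14 have the same {Reading, Status} value (Reading=T22, Status=3) but are distinct tuples, so {Reading, Status} does not determine every attribute — not a superkey.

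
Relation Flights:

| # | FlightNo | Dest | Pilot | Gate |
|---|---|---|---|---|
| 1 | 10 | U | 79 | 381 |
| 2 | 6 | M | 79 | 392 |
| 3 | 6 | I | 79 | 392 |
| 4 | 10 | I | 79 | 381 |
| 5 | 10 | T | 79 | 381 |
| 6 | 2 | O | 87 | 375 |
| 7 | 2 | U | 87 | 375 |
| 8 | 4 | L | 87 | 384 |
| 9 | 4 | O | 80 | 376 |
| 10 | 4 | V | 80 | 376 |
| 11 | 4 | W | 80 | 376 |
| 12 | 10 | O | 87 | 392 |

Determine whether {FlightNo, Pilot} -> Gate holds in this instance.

(FlightNo=10, Pilot=79): rows 1, 4, 5 → Gate = 381, 381, 381 ✓
(FlightNo=6, Pilot=79): rows 2, 3 → Gate = 392, 392 ✓
(FlightNo=2, Pilot=87): rows 6, 7 → Gate = 375, 375 ✓
(FlightNo=4, Pilot=87): row 8 → Gate = 384 ✓
(FlightNo=4, Pilot=80): rows 9, 10, 11 → Gate = 376, 376, 376 ✓
(FlightNo=10, Pilot=87): row 12 → Gate = 392 ✓
Every {FlightNo, Pilot} value is associated with a single Gate value, so {FlightNo, Pilot} -> Gate holds.

Yes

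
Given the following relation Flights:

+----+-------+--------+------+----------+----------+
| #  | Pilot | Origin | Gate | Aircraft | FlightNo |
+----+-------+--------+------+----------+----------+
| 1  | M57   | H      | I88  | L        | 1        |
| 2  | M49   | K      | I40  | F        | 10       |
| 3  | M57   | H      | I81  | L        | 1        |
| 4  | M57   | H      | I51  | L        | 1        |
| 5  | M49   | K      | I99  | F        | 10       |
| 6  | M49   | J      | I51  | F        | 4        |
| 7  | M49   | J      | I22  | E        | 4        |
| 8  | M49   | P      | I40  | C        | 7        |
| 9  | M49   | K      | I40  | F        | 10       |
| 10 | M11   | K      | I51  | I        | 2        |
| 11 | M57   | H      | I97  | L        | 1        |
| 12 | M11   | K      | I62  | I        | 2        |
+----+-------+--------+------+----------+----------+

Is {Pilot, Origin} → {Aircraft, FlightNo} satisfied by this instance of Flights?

(Pilot=M57, Origin=H): rows 1, 3, 4, 11 → {Aircraft,FlightNo} = (L, 1), (L, 1), (L, 1), (L, 1) ✓
(Pilot=M49, Origin=K): rows 2, 5, 9 → {Aircraft,FlightNo} = (F, 10), (F, 10), (F, 10) ✓
(Pilot=M49, Origin=J): rows 6, 7 → {Aircraft,FlightNo} takes values {(F, 4), (E, 4)} — violation
(Pilot=M49, Origin=P): row 8 → {Aircraft,FlightNo} = (C, 7) ✓
(Pilot=M11, Origin=K): rows 10, 12 → {Aircraft,FlightNo} = (I, 2), (I, 2) ✓
Two rows agree on {Pilot, Origin} but differ on {Aircraft, FlightNo}, so {Pilot, Origin} → {Aircraft, FlightNo} does not hold.

No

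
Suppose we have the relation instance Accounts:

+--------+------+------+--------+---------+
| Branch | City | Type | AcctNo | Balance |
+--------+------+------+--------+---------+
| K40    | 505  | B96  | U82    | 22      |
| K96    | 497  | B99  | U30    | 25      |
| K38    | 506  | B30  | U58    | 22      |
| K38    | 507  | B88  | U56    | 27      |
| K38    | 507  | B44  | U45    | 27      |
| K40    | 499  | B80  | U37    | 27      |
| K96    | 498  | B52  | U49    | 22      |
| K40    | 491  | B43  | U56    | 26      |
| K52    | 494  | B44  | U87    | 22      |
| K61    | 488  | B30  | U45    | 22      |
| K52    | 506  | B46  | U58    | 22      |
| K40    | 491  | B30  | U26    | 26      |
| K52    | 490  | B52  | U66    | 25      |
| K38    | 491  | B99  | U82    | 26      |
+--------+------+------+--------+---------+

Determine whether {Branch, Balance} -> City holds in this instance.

No

(Branch=K40, Balance=22): 1 row → City = 505 ✓
(Branch=K96, Balance=25): 1 row → City = 497 ✓
(Branch=K38, Balance=22): 1 row → City = 506 ✓
(Branch=K38, Balance=27): 2 rows → City = 507, 507 ✓
(Branch=K40, Balance=27): 1 row → City = 499 ✓
(Branch=K96, Balance=22): 1 row → City = 498 ✓
(Branch=K40, Balance=26): 2 rows → City = 491, 491 ✓
(Branch=K52, Balance=22): 2 rows → City takes values {494, 506} — violation
(Branch=K61, Balance=22): 1 row → City = 488 ✓
(Branch=K52, Balance=25): 1 row → City = 490 ✓
(Branch=K38, Balance=26): 1 row → City = 491 ✓
Two rows agree on {Branch, Balance} but differ on City, so {Branch, Balance} -> City does not hold.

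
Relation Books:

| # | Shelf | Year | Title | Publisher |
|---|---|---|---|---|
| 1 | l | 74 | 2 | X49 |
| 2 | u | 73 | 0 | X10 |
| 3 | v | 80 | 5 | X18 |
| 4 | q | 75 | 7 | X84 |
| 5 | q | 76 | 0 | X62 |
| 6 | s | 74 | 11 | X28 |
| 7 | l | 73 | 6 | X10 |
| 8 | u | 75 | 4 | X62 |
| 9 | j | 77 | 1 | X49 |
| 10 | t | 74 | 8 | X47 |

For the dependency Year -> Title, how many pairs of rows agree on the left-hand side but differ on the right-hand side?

5

Year=74: violating pairs (1,6), (1,10), (6,10) — 3 pairs.
Year=73: violating pairs (2,7) — 1 pair.
Year=75: violating pairs (4,8) — 1 pair.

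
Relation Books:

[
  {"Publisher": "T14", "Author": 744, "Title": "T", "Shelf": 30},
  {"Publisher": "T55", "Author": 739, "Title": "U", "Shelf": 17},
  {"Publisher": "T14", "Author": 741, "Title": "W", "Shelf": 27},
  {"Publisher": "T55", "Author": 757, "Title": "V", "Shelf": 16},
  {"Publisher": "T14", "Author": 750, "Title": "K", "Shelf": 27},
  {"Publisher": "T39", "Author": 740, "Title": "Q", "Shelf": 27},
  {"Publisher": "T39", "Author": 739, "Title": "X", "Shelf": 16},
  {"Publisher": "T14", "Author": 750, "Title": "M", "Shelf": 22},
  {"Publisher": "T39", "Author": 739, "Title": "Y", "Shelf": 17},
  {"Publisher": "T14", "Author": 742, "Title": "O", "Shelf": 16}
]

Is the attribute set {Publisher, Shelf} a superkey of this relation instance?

No

Two distinct rows share (Publisher=T14, Shelf=27), so {Publisher, Shelf} does not determine every attribute — not a superkey.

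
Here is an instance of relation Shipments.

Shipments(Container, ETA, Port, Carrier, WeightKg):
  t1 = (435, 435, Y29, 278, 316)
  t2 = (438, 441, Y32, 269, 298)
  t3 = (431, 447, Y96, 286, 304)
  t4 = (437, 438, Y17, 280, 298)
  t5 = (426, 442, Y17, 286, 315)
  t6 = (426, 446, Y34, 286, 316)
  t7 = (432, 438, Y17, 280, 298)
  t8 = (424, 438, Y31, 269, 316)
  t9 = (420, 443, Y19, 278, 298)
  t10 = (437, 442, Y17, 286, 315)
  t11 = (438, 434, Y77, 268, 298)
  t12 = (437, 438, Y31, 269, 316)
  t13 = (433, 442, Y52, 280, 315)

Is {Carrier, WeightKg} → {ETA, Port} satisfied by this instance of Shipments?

Yes

(Carrier=278, WeightKg=316): row 1 → {ETA,Port} = (435, Y29) ✓
(Carrier=269, WeightKg=298): row 2 → {ETA,Port} = (441, Y32) ✓
(Carrier=286, WeightKg=304): row 3 → {ETA,Port} = (447, Y96) ✓
(Carrier=280, WeightKg=298): rows 4, 7 → {ETA,Port} = (438, Y17), (438, Y17) ✓
(Carrier=286, WeightKg=315): rows 5, 10 → {ETA,Port} = (442, Y17), (442, Y17) ✓
(Carrier=286, WeightKg=316): row 6 → {ETA,Port} = (446, Y34) ✓
(Carrier=269, WeightKg=316): rows 8, 12 → {ETA,Port} = (438, Y31), (438, Y31) ✓
(Carrier=278, WeightKg=298): row 9 → {ETA,Port} = (443, Y19) ✓
(Carrier=268, WeightKg=298): row 11 → {ETA,Port} = (434, Y77) ✓
(Carrier=280, WeightKg=315): row 13 → {ETA,Port} = (442, Y52) ✓
Every {Carrier, WeightKg} value is associated with a single {ETA, Port} value, so {Carrier, WeightKg} → {ETA, Port} holds.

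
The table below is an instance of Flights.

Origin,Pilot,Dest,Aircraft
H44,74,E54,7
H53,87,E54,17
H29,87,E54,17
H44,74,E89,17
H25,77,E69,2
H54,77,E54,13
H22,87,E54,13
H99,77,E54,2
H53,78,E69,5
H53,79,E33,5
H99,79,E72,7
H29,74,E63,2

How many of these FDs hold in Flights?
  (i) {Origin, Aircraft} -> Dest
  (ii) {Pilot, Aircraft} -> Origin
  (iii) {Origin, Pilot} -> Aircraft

(i) {Origin, Aircraft} -> Dest: (Origin=H53, Aircraft=5): 2 rows → Dest takes values {E69, E33} — violation — fails.
(ii) {Pilot, Aircraft} -> Origin: (Pilot=87, Aircraft=17): 2 rows → Origin takes values {H53, H29} — violation; (Pilot=77, Aircraft=2): 2 rows → Origin takes values {H25, H99} — violation — fails.
(iii) {Origin, Pilot} -> Aircraft: (Origin=H44, Pilot=74): 2 rows → Aircraft takes values {7, 17} — violation — fails.
None of the 3 dependencies hold.

0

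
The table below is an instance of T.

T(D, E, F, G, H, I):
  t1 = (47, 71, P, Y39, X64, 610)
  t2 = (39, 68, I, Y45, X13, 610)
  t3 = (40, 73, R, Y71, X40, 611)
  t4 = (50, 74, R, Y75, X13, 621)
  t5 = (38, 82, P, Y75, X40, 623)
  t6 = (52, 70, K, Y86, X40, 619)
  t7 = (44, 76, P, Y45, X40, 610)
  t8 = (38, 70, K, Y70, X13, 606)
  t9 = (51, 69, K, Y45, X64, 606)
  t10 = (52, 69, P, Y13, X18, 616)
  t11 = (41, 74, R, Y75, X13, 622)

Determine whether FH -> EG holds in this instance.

(F=P, H=X64): row 1 → {E,G} = (71, Y39) ✓
(F=I, H=X13): row 2 → {E,G} = (68, Y45) ✓
(F=R, H=X40): row 3 → {E,G} = (73, Y71) ✓
(F=R, H=X13): rows 4, 11 → {E,G} = (74, Y75), (74, Y75) ✓
(F=P, H=X40): rows 5, 7 → {E,G} takes values {(82, Y75), (76, Y45)} — violation
(F=K, H=X40): row 6 → {E,G} = (70, Y86) ✓
(F=K, H=X13): row 8 → {E,G} = (70, Y70) ✓
(F=K, H=X64): row 9 → {E,G} = (69, Y45) ✓
(F=P, H=X18): row 10 → {E,G} = (69, Y13) ✓
Two rows agree on FH but differ on EG, so FH -> EG does not hold.

No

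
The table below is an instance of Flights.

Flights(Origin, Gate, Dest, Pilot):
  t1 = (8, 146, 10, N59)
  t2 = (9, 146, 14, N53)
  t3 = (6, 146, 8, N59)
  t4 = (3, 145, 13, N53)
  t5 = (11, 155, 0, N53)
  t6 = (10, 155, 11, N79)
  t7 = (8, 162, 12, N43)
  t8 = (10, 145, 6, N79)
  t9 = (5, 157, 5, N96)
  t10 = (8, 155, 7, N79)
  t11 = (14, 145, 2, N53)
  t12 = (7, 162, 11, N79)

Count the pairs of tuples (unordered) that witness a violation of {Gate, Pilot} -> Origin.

3

(Gate=146, Pilot=N59): violating pairs (1,3) — 1 pair.
(Gate=145, Pilot=N53): violating pairs (4,11) — 1 pair.
(Gate=155, Pilot=N79): violating pairs (6,10) — 1 pair.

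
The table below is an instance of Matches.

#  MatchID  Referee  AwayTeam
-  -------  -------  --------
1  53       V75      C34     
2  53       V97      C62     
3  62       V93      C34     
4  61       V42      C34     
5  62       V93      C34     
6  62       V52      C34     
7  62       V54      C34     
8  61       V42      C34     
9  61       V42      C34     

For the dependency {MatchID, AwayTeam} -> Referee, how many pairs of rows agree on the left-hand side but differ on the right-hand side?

(MatchID=62, AwayTeam=C34): violating pairs (3,6), (3,7), (5,6), (5,7), (6,7) — 5 pairs.
(MatchID=61, AwayTeam=C34): all 3 rows agree on Referee — 0 pairs.

5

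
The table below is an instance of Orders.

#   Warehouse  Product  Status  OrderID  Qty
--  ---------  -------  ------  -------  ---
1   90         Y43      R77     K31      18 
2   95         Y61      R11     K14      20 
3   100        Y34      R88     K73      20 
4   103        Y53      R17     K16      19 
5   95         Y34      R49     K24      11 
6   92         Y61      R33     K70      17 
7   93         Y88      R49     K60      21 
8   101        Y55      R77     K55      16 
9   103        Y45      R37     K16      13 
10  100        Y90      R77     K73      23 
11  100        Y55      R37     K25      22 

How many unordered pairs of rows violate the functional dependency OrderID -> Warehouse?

OrderID=K73: all 2 rows agree on Warehouse — 0 pairs.
OrderID=K16: all 2 rows agree on Warehouse — 0 pairs.

0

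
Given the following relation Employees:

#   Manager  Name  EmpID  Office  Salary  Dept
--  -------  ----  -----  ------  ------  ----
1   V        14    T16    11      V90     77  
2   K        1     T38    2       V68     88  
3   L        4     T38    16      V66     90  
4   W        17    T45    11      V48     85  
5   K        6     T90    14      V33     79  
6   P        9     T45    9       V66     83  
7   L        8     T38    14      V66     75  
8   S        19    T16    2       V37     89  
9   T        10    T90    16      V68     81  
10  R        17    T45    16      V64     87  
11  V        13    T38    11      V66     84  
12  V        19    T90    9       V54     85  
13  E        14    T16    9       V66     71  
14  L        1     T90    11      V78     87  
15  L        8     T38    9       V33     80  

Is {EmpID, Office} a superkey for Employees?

Yes

All 15 rows have distinct {EmpID, Office} values, so {EmpID, Office} → (all attributes) holds and {EmpID, Office} is a superkey.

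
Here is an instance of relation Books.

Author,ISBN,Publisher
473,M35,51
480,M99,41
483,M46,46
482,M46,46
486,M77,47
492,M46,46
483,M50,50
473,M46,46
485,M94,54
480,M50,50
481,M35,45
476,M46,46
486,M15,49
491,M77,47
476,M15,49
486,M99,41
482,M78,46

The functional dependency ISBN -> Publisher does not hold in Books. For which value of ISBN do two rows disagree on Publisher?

M35

ISBN=M35: 2 rows → Publisher takes values {51, 45} — violation
ISBN=M99: 2 rows → Publisher = 41, 41 ✓
ISBN=M46: 5 rows → Publisher = 46, 46, 46, 46, 46 ✓
ISBN=M77: 2 rows → Publisher = 47, 47 ✓
ISBN=M50: 2 rows → Publisher = 50, 50 ✓
ISBN=M94: 1 row → Publisher = 54 ✓
ISBN=M15: 2 rows → Publisher = 49, 49 ✓
ISBN=M78: 1 row → Publisher = 46 ✓
The only ISBN value with inconsistent Publisher is ISBN=M35.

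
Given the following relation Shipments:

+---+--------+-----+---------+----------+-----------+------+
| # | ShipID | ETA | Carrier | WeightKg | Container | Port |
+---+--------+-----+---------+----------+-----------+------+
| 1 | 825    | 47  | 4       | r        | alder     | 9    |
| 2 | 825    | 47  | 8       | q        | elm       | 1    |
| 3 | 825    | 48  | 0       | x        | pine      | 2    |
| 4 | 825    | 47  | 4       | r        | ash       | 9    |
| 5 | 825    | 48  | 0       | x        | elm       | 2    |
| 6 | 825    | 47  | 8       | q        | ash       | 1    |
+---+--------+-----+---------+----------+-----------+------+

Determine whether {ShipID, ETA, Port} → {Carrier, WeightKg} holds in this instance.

Yes

(ShipID=825, ETA=47, Port=9): rows 1, 4 → {Carrier,WeightKg} = (4, r), (4, r) ✓
(ShipID=825, ETA=47, Port=1): rows 2, 6 → {Carrier,WeightKg} = (8, q), (8, q) ✓
(ShipID=825, ETA=48, Port=2): rows 3, 5 → {Carrier,WeightKg} = (0, x), (0, x) ✓
Every {ShipID, ETA, Port} value is associated with a single {Carrier, WeightKg} value, so {ShipID, ETA, Port} → {Carrier, WeightKg} holds.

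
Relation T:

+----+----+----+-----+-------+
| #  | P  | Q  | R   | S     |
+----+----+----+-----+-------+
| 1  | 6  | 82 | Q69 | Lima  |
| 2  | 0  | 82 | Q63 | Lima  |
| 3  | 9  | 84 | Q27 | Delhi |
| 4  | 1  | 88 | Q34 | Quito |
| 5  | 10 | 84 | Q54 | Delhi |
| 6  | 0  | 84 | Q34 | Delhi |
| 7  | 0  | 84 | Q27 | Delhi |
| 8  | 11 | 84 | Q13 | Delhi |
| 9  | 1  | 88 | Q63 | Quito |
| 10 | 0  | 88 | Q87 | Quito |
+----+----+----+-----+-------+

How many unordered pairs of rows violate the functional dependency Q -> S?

Q=82: all 2 rows agree on S — 0 pairs.
Q=84: all 5 rows agree on S — 0 pairs.
Q=88: all 3 rows agree on S — 0 pairs.

0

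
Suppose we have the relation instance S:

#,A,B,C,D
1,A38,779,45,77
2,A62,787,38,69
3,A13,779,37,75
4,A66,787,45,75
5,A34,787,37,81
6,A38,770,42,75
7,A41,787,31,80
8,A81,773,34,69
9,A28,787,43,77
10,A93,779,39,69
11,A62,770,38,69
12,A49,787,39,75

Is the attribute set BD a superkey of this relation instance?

No

Rows 4 and 12 have the same BD value (B=787, D=75) but are distinct tuples, so BD does not determine every attribute — not a superkey.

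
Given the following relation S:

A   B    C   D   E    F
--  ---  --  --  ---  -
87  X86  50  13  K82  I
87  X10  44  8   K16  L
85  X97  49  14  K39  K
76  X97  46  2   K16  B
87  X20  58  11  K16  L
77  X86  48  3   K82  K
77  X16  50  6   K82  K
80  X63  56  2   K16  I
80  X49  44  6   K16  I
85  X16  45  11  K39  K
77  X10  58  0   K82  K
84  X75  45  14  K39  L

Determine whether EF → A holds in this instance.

(E=K82, F=I): 1 row → A = 87 ✓
(E=K16, F=L): 2 rows → A = 87, 87 ✓
(E=K39, F=K): 2 rows → A = 85, 85 ✓
(E=K16, F=B): 1 row → A = 76 ✓
(E=K82, F=K): 3 rows → A = 77, 77, 77 ✓
(E=K16, F=I): 2 rows → A = 80, 80 ✓
(E=K39, F=L): 1 row → A = 84 ✓
Every EF value is associated with a single A value, so EF → A holds.

Yes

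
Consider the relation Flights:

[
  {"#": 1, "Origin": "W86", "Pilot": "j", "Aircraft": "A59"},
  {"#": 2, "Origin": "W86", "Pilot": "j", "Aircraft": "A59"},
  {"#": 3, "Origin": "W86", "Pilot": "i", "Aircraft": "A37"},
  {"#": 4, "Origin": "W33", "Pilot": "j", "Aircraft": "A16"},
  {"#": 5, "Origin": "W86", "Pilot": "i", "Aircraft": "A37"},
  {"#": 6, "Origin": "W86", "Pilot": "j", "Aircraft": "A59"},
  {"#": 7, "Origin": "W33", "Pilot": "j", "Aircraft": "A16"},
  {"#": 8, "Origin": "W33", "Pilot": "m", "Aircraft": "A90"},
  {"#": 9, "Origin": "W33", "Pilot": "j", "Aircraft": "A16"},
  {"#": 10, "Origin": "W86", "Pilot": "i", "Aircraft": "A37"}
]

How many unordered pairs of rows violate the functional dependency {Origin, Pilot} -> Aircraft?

(Origin=W86, Pilot=j): all 3 rows agree on Aircraft — 0 pairs.
(Origin=W86, Pilot=i): all 3 rows agree on Aircraft — 0 pairs.
(Origin=W33, Pilot=j): all 3 rows agree on Aircraft — 0 pairs.

0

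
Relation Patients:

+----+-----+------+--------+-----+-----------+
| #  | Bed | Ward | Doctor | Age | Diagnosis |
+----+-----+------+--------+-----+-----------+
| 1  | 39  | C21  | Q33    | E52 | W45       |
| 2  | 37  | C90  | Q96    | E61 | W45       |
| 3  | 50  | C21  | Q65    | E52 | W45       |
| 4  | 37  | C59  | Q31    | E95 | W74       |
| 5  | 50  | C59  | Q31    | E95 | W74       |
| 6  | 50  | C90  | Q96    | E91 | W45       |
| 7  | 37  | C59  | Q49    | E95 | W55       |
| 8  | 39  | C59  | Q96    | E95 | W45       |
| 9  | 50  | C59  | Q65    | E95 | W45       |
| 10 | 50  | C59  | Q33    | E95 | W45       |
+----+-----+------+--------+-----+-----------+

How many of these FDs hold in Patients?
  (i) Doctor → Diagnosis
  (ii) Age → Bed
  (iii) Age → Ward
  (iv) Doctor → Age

2

(i) Doctor → Diagnosis: every LHS value maps to a single RHS value — holds.
(ii) Age → Bed: Age=E52: rows 1, 3 → Bed takes values {39, 50} — violation; Age=E95: rows 4, 5, 7, 8, 9, 10 → Bed takes values {37, 50, 39} — violation — fails.
(iii) Age → Ward: every LHS value maps to a single RHS value — holds.
(iv) Doctor → Age: Doctor=Q33: rows 1, 10 → Age takes values {E52, E95} — violation; Doctor=Q96: rows 2, 6, 8 → Age takes values {E61, E91, E95} — violation; Doctor=Q65: rows 3, 9 → Age takes values {E52, E95} — violation — fails.
2 of the 4 dependencies hold.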